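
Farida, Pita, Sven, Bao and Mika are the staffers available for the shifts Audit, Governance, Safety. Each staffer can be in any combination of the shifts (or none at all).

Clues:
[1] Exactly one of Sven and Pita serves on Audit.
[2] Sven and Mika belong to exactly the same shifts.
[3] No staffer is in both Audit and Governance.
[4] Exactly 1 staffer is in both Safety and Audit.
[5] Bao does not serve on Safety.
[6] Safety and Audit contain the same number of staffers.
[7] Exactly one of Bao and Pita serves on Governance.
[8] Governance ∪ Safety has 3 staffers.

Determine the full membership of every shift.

Audit = {Pita}; Governance = {Bao, Farida}; Safety = {Pita}

From (5): Bao ∉ Safety.
Suppose Farida ∈ Audit: no assignment then satisfies all the clues, so Farida ∉ Audit.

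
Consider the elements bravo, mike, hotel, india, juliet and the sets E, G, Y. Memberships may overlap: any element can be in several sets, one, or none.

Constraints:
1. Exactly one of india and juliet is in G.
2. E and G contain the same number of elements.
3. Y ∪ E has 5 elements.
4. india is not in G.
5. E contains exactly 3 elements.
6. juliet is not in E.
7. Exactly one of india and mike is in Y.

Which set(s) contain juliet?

From (4): india ∉ G.
From (6): juliet ∉ E.
(1) (exactly one): juliet ∈ G.
Suppose juliet ∉ Y: no assignment then satisfies all the clues, so juliet ∈ Y.

juliet: G, Y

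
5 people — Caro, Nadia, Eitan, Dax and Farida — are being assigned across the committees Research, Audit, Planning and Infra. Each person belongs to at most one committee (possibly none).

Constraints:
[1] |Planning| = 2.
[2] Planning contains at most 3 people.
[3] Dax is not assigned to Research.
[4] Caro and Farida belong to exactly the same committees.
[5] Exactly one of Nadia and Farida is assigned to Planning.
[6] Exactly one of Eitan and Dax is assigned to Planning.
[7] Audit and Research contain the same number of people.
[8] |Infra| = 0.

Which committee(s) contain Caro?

From (3): Dax ∉ Research.
(8): Infra already has 0, so the rest are out.
Suppose Caro ∈ Research: no assignment then satisfies all the clues, so Caro ∉ Research.

Caro: none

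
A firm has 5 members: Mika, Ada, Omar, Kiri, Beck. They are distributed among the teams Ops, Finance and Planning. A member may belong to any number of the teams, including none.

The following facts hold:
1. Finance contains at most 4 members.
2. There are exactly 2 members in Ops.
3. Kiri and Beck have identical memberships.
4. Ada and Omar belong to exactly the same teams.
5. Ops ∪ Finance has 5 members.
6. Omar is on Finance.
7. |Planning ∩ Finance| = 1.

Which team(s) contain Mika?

Mika: Finance, Planning

From (6): Omar ∈ Finance.
(4): Ada matches Omar: Ada ∈ Finance.
Suppose Mika ∈ Ops: no assignment then satisfies all the clues, so Mika ∉ Ops.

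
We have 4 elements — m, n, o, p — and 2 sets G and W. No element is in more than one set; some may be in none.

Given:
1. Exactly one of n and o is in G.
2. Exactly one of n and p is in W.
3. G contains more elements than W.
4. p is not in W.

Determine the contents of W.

W = {n}

From (4): p ∉ W.
(2) (exactly one): n ∈ W.
(1) (exactly one): o ∈ G.
Suppose m ∈ W: no assignment then satisfies all the clues, so m ∉ W.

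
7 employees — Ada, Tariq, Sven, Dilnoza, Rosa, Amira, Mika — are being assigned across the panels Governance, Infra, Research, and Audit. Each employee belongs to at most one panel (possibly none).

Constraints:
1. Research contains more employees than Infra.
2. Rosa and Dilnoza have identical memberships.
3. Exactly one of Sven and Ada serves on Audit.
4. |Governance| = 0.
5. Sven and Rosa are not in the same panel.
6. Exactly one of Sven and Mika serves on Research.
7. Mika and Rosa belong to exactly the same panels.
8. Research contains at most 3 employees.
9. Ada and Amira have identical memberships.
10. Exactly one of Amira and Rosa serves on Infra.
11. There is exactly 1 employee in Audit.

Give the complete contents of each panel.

Governance = {}; Infra = {Ada, Amira}; Research = {Dilnoza, Mika, Rosa}; Audit = {Sven}

(4): Governance already has 0, so the rest are out.
Suppose Ada ∉ Infra: no assignment then satisfies all the clues, so Ada ∈ Infra.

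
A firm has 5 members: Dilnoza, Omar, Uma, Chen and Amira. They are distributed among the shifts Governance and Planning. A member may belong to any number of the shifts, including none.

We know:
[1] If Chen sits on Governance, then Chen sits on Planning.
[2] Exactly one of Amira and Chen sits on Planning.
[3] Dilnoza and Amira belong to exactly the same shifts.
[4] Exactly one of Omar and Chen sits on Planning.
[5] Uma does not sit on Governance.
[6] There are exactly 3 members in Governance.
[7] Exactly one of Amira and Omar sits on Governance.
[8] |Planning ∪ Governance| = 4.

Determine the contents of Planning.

Planning = {Chen, Uma}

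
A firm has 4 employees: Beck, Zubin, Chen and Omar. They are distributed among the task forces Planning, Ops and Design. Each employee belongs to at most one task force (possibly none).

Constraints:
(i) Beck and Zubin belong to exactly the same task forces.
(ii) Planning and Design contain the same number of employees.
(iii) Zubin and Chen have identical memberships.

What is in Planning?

Planning = {}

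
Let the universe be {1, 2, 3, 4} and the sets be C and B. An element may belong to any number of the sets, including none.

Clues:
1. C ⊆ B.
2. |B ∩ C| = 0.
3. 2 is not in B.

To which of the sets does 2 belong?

2: none

From (3): 2 ∉ B.
(1) contrapositive: 2 ∉ C.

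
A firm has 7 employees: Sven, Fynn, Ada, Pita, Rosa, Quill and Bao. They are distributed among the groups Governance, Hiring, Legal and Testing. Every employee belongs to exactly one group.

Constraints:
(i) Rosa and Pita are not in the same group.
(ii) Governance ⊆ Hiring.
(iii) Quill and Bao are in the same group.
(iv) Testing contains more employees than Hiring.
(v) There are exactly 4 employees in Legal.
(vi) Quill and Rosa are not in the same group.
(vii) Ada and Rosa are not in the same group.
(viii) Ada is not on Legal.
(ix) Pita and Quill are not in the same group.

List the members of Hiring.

Hiring = {Rosa}

From (viii): Ada ∉ Legal.
Suppose Sven ∈ Hiring: no assignment then satisfies all the clues, so Sven ∉ Hiring.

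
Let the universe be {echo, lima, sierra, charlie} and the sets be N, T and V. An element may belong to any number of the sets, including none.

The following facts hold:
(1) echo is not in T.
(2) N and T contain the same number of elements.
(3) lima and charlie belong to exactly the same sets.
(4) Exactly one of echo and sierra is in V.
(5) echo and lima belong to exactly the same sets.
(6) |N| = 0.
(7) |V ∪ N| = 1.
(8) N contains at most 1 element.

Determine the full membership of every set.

N = {}; T = {}; V = {sierra}

From (1): echo ∉ T.
(5): lima matches echo: lima ∉ T.
(6): N already has 0, so the rest are out.
(3): charlie matches lima: charlie ∉ T.
Suppose echo ∈ V: no assignment then satisfies all the clues, so echo ∉ V.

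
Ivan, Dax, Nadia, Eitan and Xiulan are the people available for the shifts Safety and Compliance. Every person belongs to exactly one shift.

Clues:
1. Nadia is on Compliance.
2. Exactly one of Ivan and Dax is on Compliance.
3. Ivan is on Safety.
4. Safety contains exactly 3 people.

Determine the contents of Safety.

Safety = {Eitan, Ivan, Xiulan}

From (1): Nadia ∈ Compliance.
From (3): Ivan ∈ Safety.
(2) (exactly one): Dax ∈ Compliance.
(4): only 3 candidates remain for Safety, so all are in.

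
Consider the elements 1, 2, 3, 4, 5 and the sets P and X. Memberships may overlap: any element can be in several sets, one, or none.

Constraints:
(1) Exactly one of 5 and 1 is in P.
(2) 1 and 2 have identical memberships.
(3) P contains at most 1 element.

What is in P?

P = {5}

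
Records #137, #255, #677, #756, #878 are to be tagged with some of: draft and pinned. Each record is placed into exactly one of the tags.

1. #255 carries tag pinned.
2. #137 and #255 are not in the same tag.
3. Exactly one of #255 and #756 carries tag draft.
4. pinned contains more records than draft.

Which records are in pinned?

pinned = {#255, #677, #878}

From (1): #255 ∈ pinned.
(2): #137 ∉ pinned.
(3) (exactly one): #756 ∈ draft.
Only one tag left: #137 ∈ draft.
Suppose #677 ∉ pinned: no assignment then satisfies all the clues, so #677 ∈ pinned.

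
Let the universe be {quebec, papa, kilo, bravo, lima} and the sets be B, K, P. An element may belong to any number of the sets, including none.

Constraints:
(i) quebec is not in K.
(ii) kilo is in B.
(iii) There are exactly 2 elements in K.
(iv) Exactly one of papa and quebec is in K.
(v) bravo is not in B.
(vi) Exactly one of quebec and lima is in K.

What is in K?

K = {lima, papa}

From (i): quebec ∉ K.
From (ii): kilo ∈ B.
From (v): bravo ∉ B.
(iv) (exactly one): papa ∈ K.
(vi) (exactly one): lima ∈ K.
(iii): K already has 2, so the rest are out.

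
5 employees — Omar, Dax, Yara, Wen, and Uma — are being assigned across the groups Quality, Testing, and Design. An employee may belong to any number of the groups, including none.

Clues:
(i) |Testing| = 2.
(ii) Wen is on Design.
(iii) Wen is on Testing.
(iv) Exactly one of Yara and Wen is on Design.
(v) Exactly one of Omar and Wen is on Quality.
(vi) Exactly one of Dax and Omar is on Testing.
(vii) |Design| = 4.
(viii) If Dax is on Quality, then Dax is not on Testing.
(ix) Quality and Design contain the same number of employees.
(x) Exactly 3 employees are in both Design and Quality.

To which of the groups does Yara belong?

Yara: Quality

From (ii): Wen ∈ Design.
From (iii): Wen ∈ Testing.
(iv) (exactly one): Yara ∉ Design.
(vii): only 4 candidates remain for Design, so all are in.
Suppose Yara ∉ Quality: no assignment then satisfies all the clues, so Yara ∈ Quality.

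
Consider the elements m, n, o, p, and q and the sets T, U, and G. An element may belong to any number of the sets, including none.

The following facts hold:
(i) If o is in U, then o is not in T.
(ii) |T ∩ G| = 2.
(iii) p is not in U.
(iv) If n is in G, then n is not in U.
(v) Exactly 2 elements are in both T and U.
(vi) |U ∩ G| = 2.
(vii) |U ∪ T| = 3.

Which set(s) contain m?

m: G, T, U

From (iii): p ∉ U.
Suppose m ∉ T: no assignment then satisfies all the clues, so m ∈ T.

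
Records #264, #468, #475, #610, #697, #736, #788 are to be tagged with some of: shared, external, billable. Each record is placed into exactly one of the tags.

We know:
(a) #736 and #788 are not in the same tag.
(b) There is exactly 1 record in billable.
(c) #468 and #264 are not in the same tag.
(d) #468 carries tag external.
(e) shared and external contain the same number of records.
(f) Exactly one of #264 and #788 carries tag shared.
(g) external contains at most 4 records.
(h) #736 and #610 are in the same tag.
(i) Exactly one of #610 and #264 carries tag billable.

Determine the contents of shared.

shared = {#475, #697, #788}

From (d): #468 ∈ external.
(c): #264 ∉ external.
Suppose #264 ∈ shared: no assignment then satisfies all the clues, so #264 ∉ shared.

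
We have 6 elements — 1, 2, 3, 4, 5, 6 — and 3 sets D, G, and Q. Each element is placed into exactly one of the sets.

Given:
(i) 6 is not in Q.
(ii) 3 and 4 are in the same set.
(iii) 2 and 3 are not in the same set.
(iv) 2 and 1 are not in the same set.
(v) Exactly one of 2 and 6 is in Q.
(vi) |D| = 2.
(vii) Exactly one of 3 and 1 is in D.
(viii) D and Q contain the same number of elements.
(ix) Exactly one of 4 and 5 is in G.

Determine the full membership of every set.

D = {1, 6}; G = {3, 4}; Q = {2, 5}

From (i): 6 ∉ Q.
(v) (exactly one): 2 ∈ Q.
(iii): 3 ∉ Q.
(iv): 1 ∉ Q.
(ii): 4 matches 3: 4 ∉ Q.
Suppose 1 ∉ D: no assignment then satisfies all the clues, so 1 ∈ D.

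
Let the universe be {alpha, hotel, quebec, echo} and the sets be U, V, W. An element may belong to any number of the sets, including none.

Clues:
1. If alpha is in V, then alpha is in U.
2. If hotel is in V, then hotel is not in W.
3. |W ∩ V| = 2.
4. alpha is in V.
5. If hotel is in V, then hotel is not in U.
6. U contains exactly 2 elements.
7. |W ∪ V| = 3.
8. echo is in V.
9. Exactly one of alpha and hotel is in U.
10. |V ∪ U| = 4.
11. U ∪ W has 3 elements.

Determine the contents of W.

W = {alpha, echo}

From (4): alpha ∈ V.
From (8): echo ∈ V.
(1): alpha ∈ U.
(9) (exactly one): hotel ∉ U.
Suppose alpha ∉ W: no assignment then satisfies all the clues, so alpha ∈ W.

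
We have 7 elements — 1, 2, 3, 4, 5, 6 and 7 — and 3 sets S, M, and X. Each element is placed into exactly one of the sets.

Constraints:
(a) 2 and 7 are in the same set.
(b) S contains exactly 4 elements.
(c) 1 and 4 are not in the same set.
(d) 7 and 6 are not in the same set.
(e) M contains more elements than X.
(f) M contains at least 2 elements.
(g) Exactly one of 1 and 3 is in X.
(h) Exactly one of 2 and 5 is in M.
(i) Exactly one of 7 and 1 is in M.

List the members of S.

S = {3, 4, 5, 6}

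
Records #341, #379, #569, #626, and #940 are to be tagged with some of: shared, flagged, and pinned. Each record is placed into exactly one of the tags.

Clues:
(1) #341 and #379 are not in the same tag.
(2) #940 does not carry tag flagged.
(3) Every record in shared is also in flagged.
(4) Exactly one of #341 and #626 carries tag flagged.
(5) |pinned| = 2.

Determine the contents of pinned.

pinned = {#341, #940}

From (2): #940 ∉ flagged.
(3) contrapositive: #940 ∉ shared.
Only one tag left: #940 ∈ pinned.
Suppose #341 ∉ pinned: no assignment then satisfies all the clues, so #341 ∈ pinned.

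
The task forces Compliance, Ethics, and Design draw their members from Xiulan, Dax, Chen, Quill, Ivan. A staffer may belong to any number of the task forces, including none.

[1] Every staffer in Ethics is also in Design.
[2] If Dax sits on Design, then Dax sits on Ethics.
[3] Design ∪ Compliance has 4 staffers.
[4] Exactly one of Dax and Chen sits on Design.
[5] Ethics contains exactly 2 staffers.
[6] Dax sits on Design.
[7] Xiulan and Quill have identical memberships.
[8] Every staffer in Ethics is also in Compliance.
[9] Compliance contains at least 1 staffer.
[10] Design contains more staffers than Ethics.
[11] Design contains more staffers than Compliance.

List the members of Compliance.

Compliance = {Dax, Ivan}

From (6): Dax ∈ Design.
(2): Dax ∈ Ethics.
(4) (exactly one): Chen ∉ Design.
(8) with Dax ∈ Ethics: Dax ∈ Compliance.
(1) contrapositive: Chen ∉ Ethics.
Suppose Xiulan ∈ Compliance: no assignment then satisfies all the clues, so Xiulan ∉ Compliance.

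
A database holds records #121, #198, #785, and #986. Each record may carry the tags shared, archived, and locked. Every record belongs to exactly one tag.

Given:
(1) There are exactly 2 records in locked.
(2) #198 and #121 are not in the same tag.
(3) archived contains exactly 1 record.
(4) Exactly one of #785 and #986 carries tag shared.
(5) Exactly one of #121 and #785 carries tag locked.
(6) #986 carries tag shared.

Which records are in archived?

archived = {#121}

From (6): #986 ∈ shared.
(4) (exactly one): #785 ∉ shared.
Suppose #121 ∉ archived: no assignment then satisfies all the clues, so #121 ∈ archived.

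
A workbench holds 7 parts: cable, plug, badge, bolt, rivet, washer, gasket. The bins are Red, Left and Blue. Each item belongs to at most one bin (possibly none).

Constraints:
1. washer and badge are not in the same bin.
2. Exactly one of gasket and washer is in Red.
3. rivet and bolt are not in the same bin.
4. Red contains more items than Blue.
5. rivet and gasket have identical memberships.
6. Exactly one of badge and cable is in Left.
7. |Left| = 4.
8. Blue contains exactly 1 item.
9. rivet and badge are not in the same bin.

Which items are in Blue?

Blue = {badge}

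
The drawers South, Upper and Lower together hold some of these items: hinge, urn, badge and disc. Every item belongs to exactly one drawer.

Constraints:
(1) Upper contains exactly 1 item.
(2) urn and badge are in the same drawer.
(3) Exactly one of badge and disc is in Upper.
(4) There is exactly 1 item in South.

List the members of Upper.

Upper = {disc}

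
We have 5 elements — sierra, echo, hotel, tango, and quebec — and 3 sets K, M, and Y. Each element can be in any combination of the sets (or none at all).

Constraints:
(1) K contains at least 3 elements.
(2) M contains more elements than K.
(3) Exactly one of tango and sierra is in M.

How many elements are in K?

3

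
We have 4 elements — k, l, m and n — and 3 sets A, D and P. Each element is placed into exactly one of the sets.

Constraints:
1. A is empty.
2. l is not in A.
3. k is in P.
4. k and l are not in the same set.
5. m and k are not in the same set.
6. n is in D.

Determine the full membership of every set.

From (2): l ∉ A.
From (3): k ∈ P.
From (6): n ∈ D.
(1): A already has 0, so the rest are out.
(4): l ∉ P.
(5): m ∉ P.
Only one set left: l ∈ D.
Only one set left: m ∈ D.

A = {}; D = {l, m, n}; P = {k}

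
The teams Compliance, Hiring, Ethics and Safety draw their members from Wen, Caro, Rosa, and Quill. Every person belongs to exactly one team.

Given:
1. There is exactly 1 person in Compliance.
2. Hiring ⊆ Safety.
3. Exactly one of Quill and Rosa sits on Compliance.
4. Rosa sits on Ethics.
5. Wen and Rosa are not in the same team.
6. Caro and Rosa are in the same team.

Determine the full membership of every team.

Compliance = {Quill}; Hiring = {}; Ethics = {Caro, Rosa}; Safety = {Wen}

From (4): Rosa ∈ Ethics.
(3) (exactly one): Quill ∈ Compliance.
(5): Wen ∉ Ethics.
(6): Caro matches Rosa: Caro ∉ Compliance.
(6): Caro matches Rosa: Caro ∉ Hiring.
(6): Caro matches Rosa: Caro ∈ Ethics.
(1): Compliance already has 1, so the rest are out.
Suppose Wen ∈ Hiring: no assignment then satisfies all the clues, so Wen ∉ Hiring.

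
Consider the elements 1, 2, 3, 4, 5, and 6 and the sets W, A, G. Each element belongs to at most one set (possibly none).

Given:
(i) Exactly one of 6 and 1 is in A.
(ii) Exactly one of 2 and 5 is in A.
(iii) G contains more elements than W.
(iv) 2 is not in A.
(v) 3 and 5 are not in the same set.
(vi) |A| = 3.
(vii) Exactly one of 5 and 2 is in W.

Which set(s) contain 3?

From (iv): 2 ∉ A.
(ii) (exactly one): 5 ∈ A.
(v): 3 ∉ A.
(vii) (exactly one): 2 ∈ W.
Suppose 3 ∈ W: no assignment then satisfies all the clues, so 3 ∉ W.

3: G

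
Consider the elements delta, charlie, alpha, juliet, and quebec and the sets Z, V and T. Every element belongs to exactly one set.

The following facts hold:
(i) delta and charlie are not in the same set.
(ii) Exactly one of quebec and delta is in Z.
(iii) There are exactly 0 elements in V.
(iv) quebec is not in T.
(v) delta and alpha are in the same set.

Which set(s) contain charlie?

charlie: Z

From (iv): quebec ∉ T.
(iii): V already has 0, so the rest are out.
Only one set left: quebec ∈ Z.
(ii) (exactly one): delta ∉ Z.
(v): alpha matches delta: alpha ∉ Z.
Only one set left: delta ∈ T.
Only one set left: alpha ∈ T.
(i): charlie ∉ T.
Only one set left: charlie ∈ Z.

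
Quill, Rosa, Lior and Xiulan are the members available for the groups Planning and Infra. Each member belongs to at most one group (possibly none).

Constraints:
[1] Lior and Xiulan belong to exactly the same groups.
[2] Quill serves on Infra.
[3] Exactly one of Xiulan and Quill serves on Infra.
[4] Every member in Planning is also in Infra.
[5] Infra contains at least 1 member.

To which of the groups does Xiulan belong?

From (2): Quill ∈ Infra.
(3) (exactly one): Xiulan ∉ Infra.
(4) contrapositive: Xiulan ∉ Planning.
(1): Lior matches Xiulan: Lior ∉ Planning.
(1): Lior matches Xiulan: Lior ∉ Infra.

Xiulan: none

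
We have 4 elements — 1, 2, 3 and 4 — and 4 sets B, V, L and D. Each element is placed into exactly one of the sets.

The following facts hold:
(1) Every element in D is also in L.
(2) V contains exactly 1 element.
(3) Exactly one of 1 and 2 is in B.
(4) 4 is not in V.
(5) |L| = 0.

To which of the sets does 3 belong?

3: B

From (4): 4 ∉ V.
(5): L already has 0, so the rest are out.
(1) contrapositive: 1 ∉ D.
(1) contrapositive: 2 ∉ D.
(1) contrapositive: 3 ∉ D.
(1) contrapositive: 4 ∉ D.
Only one set left: 4 ∈ B.
Suppose 3 ∉ B: no assignment then satisfies all the clues, so 3 ∈ B.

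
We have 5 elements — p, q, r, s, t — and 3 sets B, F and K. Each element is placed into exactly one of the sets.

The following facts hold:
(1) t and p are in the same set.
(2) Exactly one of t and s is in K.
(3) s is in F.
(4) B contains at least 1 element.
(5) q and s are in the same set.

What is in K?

From (3): s ∈ F.
(2) (exactly one): t ∈ K.
(5): q matches s: q ∉ B.
(5): q matches s: q ∈ F.
(1): p matches t: p ∉ B.
(1): p matches t: p ∉ F.
(1): p matches t: p ∈ K.
(4): only 1 candidates remain for B, so all are in.

K = {p, t}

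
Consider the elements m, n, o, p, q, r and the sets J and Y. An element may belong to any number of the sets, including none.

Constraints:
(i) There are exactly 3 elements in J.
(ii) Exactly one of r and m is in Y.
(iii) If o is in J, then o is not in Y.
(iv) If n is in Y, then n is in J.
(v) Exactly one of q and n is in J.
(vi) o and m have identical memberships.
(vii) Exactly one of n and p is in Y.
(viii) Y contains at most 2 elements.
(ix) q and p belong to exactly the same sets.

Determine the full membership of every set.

J = {m, n, o}; Y = {n, r}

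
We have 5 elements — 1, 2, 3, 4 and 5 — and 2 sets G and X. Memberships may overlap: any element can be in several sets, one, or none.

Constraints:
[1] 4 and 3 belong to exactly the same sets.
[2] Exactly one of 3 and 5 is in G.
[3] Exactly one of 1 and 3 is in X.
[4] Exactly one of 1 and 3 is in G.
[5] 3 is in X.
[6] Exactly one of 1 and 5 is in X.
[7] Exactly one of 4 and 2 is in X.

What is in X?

X = {3, 4, 5}

From (5): 3 ∈ X.
(1): 4 matches 3: 4 ∈ X.
(3) (exactly one): 1 ∉ X.
(6) (exactly one): 5 ∈ X.
(7) (exactly one): 2 ∉ X.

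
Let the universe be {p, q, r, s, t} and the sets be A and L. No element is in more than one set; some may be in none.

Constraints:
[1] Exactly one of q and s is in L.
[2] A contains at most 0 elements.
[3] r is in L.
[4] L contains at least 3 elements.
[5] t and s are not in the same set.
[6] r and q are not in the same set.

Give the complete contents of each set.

A = {}; L = {p, r, s}

From (3): r ∈ L.
(2): A already has 0, so the rest are out.
(6): q ∉ L.
(1) (exactly one): s ∈ L.
(5): t ∉ L.
(4): only 3 candidates remain for L, so all are in.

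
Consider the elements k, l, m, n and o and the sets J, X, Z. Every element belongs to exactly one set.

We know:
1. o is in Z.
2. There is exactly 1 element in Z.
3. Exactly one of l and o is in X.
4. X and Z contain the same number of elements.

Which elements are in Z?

From (1): o ∈ Z.
(2): Z already has 1, so the rest are out.
(3) (exactly one): l ∈ X.

Z = {o}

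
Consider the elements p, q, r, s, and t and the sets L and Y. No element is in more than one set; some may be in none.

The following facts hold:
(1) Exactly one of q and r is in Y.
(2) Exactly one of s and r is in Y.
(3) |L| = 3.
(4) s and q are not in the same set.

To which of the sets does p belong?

p: L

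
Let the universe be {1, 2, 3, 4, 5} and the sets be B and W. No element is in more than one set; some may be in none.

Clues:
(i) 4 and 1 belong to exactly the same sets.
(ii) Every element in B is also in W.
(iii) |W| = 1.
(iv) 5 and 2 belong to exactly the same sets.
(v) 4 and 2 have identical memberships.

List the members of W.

W = {3}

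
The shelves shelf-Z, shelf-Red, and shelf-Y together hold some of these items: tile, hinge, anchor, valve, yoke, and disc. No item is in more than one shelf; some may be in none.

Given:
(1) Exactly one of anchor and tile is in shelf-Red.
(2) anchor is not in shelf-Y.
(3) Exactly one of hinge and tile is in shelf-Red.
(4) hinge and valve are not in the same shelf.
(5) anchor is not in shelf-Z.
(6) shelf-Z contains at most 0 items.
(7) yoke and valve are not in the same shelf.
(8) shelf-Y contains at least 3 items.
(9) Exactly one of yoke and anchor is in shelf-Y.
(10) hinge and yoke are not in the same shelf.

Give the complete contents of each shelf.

shelf-Z = {}; shelf-Red = {anchor, hinge}; shelf-Y = {disc, tile, yoke}

From (2): anchor ∉ shelf-Y.
From (5): anchor ∉ shelf-Z.
(6): shelf-Z already has 0, so the rest are out.
(9) (exactly one): yoke ∈ shelf-Y.
(10): hinge ∉ shelf-Y.
(7): valve ∉ shelf-Y.
(8): only 3 candidates remain for shelf-Y, so all are in.
(1) (exactly one): anchor ∈ shelf-Red.
(3) (exactly one): hinge ∈ shelf-Red.
(4): valve ∉ shelf-Red.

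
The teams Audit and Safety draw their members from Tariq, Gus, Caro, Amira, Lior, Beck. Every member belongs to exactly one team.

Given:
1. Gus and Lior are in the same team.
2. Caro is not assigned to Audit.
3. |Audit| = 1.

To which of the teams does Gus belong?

Gus: Safety

From (2): Caro ∉ Audit.
Only one team left: Caro ∈ Safety.
Suppose Gus ∈ Audit: no assignment then satisfies all the clues, so Gus ∉ Audit.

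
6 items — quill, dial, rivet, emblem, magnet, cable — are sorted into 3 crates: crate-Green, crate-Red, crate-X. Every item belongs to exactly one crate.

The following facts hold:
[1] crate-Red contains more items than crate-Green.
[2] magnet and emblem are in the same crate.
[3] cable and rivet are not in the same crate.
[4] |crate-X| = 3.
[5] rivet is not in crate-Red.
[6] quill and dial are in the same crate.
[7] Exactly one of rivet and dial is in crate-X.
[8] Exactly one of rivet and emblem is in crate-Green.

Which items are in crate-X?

crate-X = {cable, dial, quill}

From (5): rivet ∉ crate-Red.
Suppose quill ∉ crate-X: no assignment then satisfies all the clues, so quill ∈ crate-X.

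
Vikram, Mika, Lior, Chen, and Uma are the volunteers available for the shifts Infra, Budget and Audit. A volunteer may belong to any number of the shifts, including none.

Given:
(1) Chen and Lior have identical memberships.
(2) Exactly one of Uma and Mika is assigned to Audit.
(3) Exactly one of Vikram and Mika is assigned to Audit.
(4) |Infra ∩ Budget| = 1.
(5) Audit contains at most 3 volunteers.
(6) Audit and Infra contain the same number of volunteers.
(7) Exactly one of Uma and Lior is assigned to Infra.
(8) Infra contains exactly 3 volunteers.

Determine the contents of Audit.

Audit = {Chen, Lior, Mika}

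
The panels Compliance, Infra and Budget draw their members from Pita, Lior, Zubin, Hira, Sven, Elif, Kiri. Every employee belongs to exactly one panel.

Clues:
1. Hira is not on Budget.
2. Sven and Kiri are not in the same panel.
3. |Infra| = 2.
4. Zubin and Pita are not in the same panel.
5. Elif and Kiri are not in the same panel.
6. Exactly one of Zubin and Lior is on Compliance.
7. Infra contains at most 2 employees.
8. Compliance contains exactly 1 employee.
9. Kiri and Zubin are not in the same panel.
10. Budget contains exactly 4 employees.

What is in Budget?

From (1): Hira ∉ Budget.
Suppose Pita ∉ Budget: no assignment then satisfies all the clues, so Pita ∈ Budget.

Budget = {Elif, Lior, Pita, Sven}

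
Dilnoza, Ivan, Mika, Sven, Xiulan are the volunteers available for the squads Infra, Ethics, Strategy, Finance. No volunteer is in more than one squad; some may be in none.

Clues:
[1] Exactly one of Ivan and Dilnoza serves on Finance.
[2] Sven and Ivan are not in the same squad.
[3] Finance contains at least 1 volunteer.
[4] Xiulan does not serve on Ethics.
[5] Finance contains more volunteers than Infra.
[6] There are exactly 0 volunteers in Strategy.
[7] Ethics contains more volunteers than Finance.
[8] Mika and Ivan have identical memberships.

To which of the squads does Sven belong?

Sven: none

From (4): Xiulan ∉ Ethics.
(6): Strategy already has 0, so the rest are out.
Suppose Sven ∈ Infra: no assignment then satisfies all the clues, so Sven ∉ Infra.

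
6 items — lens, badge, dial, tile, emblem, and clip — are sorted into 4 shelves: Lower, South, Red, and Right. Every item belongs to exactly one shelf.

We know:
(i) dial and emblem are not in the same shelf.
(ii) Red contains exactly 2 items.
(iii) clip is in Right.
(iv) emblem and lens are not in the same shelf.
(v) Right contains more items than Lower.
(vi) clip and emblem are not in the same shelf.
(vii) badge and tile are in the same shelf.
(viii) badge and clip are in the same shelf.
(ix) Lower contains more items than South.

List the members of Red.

Red = {dial, lens}

From (iii): clip ∈ Right.
(vi): emblem ∉ Right.
(viii): badge matches clip: badge ∉ Lower.
(viii): badge matches clip: badge ∉ South.
(viii): badge matches clip: badge ∉ Red.
(viii): badge matches clip: badge ∈ Right.
(vii): tile matches badge: tile ∉ Lower.
(vii): tile matches badge: tile ∉ South.
(vii): tile matches badge: tile ∉ Red.
(vii): tile matches badge: tile ∈ Right.
Suppose lens ∉ Red: no assignment then satisfies all the clues, so lens ∈ Red.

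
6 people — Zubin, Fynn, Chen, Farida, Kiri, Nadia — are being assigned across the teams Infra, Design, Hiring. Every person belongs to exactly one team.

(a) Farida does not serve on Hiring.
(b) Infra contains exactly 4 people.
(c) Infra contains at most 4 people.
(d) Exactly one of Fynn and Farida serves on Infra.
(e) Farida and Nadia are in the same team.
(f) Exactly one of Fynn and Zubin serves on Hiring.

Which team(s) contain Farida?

Farida: Infra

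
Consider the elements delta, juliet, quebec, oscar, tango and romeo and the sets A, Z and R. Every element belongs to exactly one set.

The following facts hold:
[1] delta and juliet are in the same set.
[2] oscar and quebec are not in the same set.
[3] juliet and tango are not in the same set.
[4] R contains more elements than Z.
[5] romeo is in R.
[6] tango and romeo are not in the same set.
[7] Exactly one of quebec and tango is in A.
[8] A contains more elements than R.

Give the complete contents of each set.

A = {delta, juliet, quebec}; Z = {tango}; R = {oscar, romeo}

From (5): romeo ∈ R.
(6): tango ∉ R.
Suppose delta ∉ A: no assignment then satisfies all the clues, so delta ∈ A.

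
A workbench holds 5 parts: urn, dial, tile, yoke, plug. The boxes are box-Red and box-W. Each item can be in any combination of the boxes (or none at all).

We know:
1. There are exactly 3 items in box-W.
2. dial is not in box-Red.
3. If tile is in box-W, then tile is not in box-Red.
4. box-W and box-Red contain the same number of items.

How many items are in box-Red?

3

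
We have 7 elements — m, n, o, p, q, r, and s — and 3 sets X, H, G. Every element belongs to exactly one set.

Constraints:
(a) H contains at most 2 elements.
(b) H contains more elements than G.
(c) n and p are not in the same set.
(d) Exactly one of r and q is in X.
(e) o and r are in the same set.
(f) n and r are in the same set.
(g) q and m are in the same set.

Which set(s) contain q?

q: H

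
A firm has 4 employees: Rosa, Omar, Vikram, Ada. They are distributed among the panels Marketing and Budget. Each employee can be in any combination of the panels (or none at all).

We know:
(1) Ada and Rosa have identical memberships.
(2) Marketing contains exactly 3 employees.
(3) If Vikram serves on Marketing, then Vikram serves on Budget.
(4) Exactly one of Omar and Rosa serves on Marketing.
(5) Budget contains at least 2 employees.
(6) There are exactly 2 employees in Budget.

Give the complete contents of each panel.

Marketing = {Ada, Rosa, Vikram}; Budget = {Omar, Vikram}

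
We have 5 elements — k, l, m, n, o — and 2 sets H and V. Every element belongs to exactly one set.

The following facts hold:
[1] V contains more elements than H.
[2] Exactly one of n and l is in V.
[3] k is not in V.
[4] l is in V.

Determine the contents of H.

H = {k, n}

From (3): k ∉ V.
From (4): l ∈ V.
(2) (exactly one): n ∉ V.
Only one set left: k ∈ H.
Only one set left: n ∈ H.
Suppose m ∈ H: no assignment then satisfies all the clues, so m ∉ H.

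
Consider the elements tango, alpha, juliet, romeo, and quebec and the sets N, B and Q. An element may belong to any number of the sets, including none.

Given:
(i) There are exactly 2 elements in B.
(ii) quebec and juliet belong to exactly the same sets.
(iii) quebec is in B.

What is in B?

From (iii): quebec ∈ B.
(ii): juliet matches quebec: juliet ∈ B.
(i): B already has 2, so the rest are out.

B = {juliet, quebec}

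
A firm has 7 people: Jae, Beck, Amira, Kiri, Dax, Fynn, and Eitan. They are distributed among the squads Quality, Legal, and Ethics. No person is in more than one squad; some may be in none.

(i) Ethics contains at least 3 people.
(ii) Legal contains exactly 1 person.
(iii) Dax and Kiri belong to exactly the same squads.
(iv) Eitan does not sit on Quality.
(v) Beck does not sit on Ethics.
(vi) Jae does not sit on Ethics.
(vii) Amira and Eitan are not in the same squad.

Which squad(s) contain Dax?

Dax: Ethics

From (iv): Eitan ∉ Quality.
From (v): Beck ∉ Ethics.
From (vi): Jae ∉ Ethics.
Suppose Dax ∈ Quality: no assignment then satisfies all the clues, so Dax ∉ Quality.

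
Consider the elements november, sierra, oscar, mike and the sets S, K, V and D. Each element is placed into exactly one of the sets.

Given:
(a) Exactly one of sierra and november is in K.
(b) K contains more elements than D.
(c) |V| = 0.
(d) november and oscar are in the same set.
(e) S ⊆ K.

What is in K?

K = {mike, november, oscar}

(c): V already has 0, so the rest are out.
Suppose november ∉ K: no assignment then satisfies all the clues, so november ∈ K.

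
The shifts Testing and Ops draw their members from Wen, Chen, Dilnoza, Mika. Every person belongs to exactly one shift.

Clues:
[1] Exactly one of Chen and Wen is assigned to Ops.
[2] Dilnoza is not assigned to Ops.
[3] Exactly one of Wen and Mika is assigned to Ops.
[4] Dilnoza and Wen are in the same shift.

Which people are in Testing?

From (2): Dilnoza ∉ Ops.
(4): Wen matches Dilnoza: Wen ∉ Ops.
Only one shift left: Wen ∈ Testing.
Only one shift left: Dilnoza ∈ Testing.
(1) (exactly one): Chen ∈ Ops.
(3) (exactly one): Mika ∈ Ops.

Testing = {Dilnoza, Wen}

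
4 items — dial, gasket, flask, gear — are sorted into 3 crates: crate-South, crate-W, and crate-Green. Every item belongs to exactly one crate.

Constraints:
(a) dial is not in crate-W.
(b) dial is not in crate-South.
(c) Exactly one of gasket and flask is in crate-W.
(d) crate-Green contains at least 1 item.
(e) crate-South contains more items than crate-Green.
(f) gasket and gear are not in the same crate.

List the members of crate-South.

crate-South = {flask, gear}

From (a): dial ∉ crate-W.
From (b): dial ∉ crate-South.
Only one crate left: dial ∈ crate-Green.
Suppose gasket ∈ crate-South: no assignment then satisfies all the clues, so gasket ∉ crate-South.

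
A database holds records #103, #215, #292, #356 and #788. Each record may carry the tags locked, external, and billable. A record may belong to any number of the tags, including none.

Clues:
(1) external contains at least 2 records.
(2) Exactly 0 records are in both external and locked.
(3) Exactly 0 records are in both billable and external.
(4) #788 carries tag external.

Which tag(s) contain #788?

#788: external

From (4): #788 ∈ external.
Suppose #788 ∈ locked: no assignment then satisfies all the clues, so #788 ∉ locked.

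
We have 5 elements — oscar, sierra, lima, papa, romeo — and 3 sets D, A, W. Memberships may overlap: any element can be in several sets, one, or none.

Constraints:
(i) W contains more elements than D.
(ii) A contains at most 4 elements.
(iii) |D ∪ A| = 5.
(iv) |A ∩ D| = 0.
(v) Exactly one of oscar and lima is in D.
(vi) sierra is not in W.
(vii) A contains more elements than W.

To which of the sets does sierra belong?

sierra: A

From (vi): sierra ∉ W.
Suppose sierra ∈ D: no assignment then satisfies all the clues, so sierra ∉ D.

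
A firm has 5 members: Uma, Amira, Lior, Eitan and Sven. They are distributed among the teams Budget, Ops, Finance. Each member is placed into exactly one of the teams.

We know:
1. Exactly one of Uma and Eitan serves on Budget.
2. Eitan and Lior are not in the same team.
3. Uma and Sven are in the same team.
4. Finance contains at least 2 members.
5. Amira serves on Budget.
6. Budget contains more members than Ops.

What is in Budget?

Budget = {Amira, Eitan}

From (5): Amira ∈ Budget.
Suppose Uma ∈ Budget: no assignment then satisfies all the clues, so Uma ∉ Budget.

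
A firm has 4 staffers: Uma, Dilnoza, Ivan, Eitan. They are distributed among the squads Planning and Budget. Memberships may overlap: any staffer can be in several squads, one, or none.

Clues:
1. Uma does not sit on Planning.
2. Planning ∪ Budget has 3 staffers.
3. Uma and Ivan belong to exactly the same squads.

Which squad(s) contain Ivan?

From (1): Uma ∉ Planning.
(3): Ivan matches Uma: Ivan ∉ Planning.
Suppose Ivan ∉ Budget: no assignment then satisfies all the clues, so Ivan ∈ Budget.

Ivan: Budget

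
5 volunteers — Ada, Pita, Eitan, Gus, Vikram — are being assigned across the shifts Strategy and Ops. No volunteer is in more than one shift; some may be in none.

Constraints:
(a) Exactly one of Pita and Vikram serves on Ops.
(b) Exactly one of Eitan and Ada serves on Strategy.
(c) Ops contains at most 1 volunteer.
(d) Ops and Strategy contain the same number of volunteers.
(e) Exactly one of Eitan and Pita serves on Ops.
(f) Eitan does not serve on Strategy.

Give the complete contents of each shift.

Strategy = {Ada}; Ops = {Pita}

From (f): Eitan ∉ Strategy.
(b) (exactly one): Ada ∈ Strategy.
Suppose Pita ∈ Strategy: no assignment then satisfies all the clues, so Pita ∉ Strategy.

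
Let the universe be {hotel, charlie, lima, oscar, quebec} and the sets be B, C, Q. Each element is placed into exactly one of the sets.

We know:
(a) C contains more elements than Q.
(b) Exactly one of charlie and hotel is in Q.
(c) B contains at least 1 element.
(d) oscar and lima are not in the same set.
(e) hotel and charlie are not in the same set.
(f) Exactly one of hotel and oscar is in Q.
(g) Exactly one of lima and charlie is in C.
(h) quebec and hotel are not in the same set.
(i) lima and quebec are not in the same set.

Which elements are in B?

B = {lima}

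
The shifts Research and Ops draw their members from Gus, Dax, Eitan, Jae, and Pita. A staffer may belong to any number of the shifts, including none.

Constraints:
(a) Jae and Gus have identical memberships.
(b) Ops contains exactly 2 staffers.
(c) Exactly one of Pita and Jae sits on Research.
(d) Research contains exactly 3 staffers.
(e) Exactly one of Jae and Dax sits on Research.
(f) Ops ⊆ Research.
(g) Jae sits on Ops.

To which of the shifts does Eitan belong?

From (g): Jae ∈ Ops.
(a): Gus matches Jae: Gus ∈ Ops.
(b): Ops already has 2, so the rest are out.
(f) with Gus ∈ Ops: Gus ∈ Research.
(f) with Jae ∈ Ops: Jae ∈ Research.
(c) (exactly one): Pita ∉ Research.
(e) (exactly one): Dax ∉ Research.
(d): only 3 candidates remain for Research, so all are in.

Eitan: Research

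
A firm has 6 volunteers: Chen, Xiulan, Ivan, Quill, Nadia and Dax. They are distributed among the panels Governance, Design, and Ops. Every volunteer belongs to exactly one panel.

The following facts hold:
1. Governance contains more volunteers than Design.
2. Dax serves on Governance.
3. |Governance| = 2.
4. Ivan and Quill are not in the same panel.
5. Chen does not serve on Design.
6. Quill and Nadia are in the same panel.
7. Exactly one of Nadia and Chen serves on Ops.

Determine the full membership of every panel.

Governance = {Chen, Dax}; Design = {Ivan}; Ops = {Nadia, Quill, Xiulan}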